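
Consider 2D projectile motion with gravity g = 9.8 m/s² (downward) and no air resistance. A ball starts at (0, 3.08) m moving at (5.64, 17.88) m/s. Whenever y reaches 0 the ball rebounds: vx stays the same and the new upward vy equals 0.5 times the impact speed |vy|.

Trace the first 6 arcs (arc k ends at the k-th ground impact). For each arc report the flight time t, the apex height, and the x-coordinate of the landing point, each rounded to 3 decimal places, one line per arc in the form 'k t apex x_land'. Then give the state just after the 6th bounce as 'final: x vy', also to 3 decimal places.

Arc 1: start y=3.080, vy=17.880 → t=3.814, apex=19.391, x_land=21.510, impact vy=-19.495
  bounce: vy ← 0.5·19.495 = 9.748
Arc 2: start y=0.000, vy=9.748 → t=1.989, apex=4.848, x_land=32.729, impact vy=-9.748
  bounce: vy ← 0.5·9.748 = 4.874
Arc 3: start y=0.000, vy=4.874 → t=0.995, apex=1.212, x_land=38.339, impact vy=-4.874
  bounce: vy ← 0.5·4.874 = 2.437
Arc 4: start y=0.000, vy=2.437 → t=0.497, apex=0.303, x_land=41.144, impact vy=-2.437
  bounce: vy ← 0.5·2.437 = 1.218
Arc 5: start y=0.000, vy=1.218 → t=0.249, apex=0.076, x_land=42.547, impact vy=-1.218
  bounce: vy ← 0.5·1.218 = 0.609
Arc 6: start y=0.000, vy=0.609 → t=0.124, apex=0.019, x_land=43.248, impact vy=-0.609
  bounce: vy ← 0.5·0.609 = 0.305

1 3.814 19.391 21.510
2 1.989 4.848 32.729
3 0.995 1.212 38.339
4 0.497 0.303 41.144
5 0.249 0.076 42.547
6 0.124 0.019 43.248
final: 43.248 0.305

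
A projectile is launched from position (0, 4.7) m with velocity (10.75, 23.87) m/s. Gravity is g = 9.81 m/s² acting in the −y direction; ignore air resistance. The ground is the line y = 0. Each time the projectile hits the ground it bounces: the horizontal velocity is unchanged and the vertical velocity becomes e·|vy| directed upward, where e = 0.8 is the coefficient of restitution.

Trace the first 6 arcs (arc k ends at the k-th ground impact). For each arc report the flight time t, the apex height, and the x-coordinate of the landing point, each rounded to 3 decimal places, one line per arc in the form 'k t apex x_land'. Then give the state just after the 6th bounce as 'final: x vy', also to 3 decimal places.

Arc 1: start y=4.700, vy=23.870 → t=5.056, apex=33.741, x_land=54.352, impact vy=-25.729
  bounce: vy ← 0.8·25.729 = 20.583
Arc 2: start y=0.000, vy=20.583 → t=4.196, apex=21.594, x_land=99.463, impact vy=-20.583
  bounce: vy ← 0.8·20.583 = 16.467
Arc 3: start y=0.000, vy=16.467 → t=3.357, apex=13.820, x_land=135.552, impact vy=-16.467
  bounce: vy ← 0.8·16.467 = 13.173
Arc 4: start y=0.000, vy=13.173 → t=2.686, apex=8.845, x_land=164.423, impact vy=-13.173
  bounce: vy ← 0.8·13.173 = 10.539
Arc 5: start y=0.000, vy=10.539 → t=2.149, apex=5.661, x_land=187.520, impact vy=-10.539
  bounce: vy ← 0.8·10.539 = 8.431
Arc 6: start y=0.000, vy=8.431 → t=1.719, apex=3.623, x_land=205.998, impact vy=-8.431
  bounce: vy ← 0.8·8.431 = 6.745

1 5.056 33.741 54.352
2 4.196 21.594 99.463
3 3.357 13.820 135.552
4 2.686 8.845 164.423
5 2.149 5.661 187.520
6 1.719 3.623 205.998
final: 205.998 6.745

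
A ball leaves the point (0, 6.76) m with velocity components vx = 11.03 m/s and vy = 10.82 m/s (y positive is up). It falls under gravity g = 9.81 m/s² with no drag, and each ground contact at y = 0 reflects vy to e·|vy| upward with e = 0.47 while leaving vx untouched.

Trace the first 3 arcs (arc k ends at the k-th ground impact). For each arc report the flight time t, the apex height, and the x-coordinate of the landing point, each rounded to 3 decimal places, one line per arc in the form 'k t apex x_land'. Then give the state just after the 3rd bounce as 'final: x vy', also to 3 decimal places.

1 2.714 12.727 29.933
2 1.514 2.811 46.634
3 0.712 0.621 54.484
final: 54.484 1.641

Arc 1: start y=6.760, vy=10.820 → t=2.714, apex=12.727, x_land=29.933, impact vy=-15.802
  bounce: vy ← 0.47·15.802 = 7.427
Arc 2: start y=0.000, vy=7.427 → t=1.514, apex=2.811, x_land=46.634, impact vy=-7.427
  bounce: vy ← 0.47·7.427 = 3.491
Arc 3: start y=0.000, vy=3.491 → t=0.712, apex=0.621, x_land=54.484, impact vy=-3.491
  bounce: vy ← 0.47·3.491 = 1.641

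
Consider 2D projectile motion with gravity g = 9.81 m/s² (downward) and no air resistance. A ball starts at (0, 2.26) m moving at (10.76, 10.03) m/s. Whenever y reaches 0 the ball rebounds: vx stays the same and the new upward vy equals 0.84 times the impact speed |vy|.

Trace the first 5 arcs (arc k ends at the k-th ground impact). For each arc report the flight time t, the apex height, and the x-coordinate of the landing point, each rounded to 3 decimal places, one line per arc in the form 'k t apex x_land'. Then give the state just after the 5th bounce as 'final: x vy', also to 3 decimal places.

Arc 1: start y=2.260, vy=10.030 → t=2.250, apex=7.387, x_land=24.206, impact vy=-12.039
  bounce: vy ← 0.84·12.039 = 10.113
Arc 2: start y=0.000, vy=10.113 → t=2.062, apex=5.213, x_land=46.391, impact vy=-10.113
  bounce: vy ← 0.84·10.113 = 8.495
Arc 3: start y=0.000, vy=8.495 → t=1.732, apex=3.678, x_land=65.026, impact vy=-8.495
  bounce: vy ← 0.84·8.495 = 7.136
Arc 4: start y=0.000, vy=7.136 → t=1.455, apex=2.595, x_land=80.679, impact vy=-7.136
  bounce: vy ← 0.84·7.136 = 5.994
Arc 5: start y=0.000, vy=5.994 → t=1.222, apex=1.831, x_land=93.828, impact vy=-5.994
  bounce: vy ← 0.84·5.994 = 5.035

1 2.250 7.387 24.206
2 2.062 5.213 46.391
3 1.732 3.678 65.026
4 1.455 2.595 80.679
5 1.222 1.831 93.828
final: 93.828 5.035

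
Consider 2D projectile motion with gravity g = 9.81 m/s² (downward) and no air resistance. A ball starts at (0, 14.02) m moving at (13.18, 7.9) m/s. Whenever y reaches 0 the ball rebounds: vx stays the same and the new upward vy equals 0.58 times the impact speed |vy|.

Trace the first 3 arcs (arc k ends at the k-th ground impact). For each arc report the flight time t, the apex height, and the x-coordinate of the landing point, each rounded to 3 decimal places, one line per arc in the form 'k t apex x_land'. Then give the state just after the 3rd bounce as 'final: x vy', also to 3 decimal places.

1 2.678 17.201 35.295
2 2.172 5.786 63.926
3 1.260 1.947 80.532
final: 80.532 3.584

Arc 1: start y=14.020, vy=7.900 → t=2.678, apex=17.201, x_land=35.295, impact vy=-18.371
  bounce: vy ← 0.58·18.371 = 10.655
Arc 2: start y=0.000, vy=10.655 → t=2.172, apex=5.786, x_land=63.926, impact vy=-10.655
  bounce: vy ← 0.58·10.655 = 6.180
Arc 3: start y=0.000, vy=6.180 → t=1.260, apex=1.947, x_land=80.532, impact vy=-6.180
  bounce: vy ← 0.58·6.180 = 3.584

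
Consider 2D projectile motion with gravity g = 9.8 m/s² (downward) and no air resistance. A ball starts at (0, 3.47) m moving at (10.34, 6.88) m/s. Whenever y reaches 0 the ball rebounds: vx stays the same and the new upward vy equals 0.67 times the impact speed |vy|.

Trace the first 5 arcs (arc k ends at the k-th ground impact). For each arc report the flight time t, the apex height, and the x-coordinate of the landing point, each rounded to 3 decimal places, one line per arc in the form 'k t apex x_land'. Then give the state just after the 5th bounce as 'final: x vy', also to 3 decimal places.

Arc 1: start y=3.470, vy=6.880 → t=1.798, apex=5.885, x_land=18.591, impact vy=-10.740
  bounce: vy ← 0.67·10.740 = 7.196
Arc 2: start y=0.000, vy=7.196 → t=1.469, apex=2.642, x_land=33.775, impact vy=-7.196
  bounce: vy ← 0.67·7.196 = 4.821
Arc 3: start y=0.000, vy=4.821 → t=0.984, apex=1.186, x_land=43.949, impact vy=-4.821
  bounce: vy ← 0.67·4.821 = 3.230
Arc 4: start y=0.000, vy=3.230 → t=0.659, apex=0.532, x_land=50.765, impact vy=-3.230
  bounce: vy ← 0.67·3.230 = 2.164
Arc 5: start y=0.000, vy=2.164 → t=0.442, apex=0.239, x_land=55.332, impact vy=-2.164
  bounce: vy ← 0.67·2.164 = 1.450

1 1.798 5.885 18.591
2 1.469 2.642 33.775
3 0.984 1.186 43.949
4 0.659 0.532 50.765
5 0.442 0.239 55.332
final: 55.332 1.450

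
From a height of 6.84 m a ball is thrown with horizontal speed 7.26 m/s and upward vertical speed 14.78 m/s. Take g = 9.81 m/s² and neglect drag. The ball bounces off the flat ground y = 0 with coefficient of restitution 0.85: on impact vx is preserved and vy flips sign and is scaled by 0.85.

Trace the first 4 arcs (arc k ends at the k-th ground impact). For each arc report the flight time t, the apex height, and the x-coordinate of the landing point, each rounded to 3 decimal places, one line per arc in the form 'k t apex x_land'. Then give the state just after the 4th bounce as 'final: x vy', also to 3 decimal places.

1 3.421 17.974 24.836
2 3.254 12.986 48.462
3 2.766 9.383 68.544
4 2.351 6.779 85.613
final: 85.613 9.803

Arc 1: start y=6.840, vy=14.780 → t=3.421, apex=17.974, x_land=24.836, impact vy=-18.779
  bounce: vy ← 0.85·18.779 = 15.962
Arc 2: start y=0.000, vy=15.962 → t=3.254, apex=12.986, x_land=48.462, impact vy=-15.962
  bounce: vy ← 0.85·15.962 = 13.568
Arc 3: start y=0.000, vy=13.568 → t=2.766, apex=9.383, x_land=68.544, impact vy=-13.568
  bounce: vy ← 0.85·13.568 = 11.533
Arc 4: start y=0.000, vy=11.533 → t=2.351, apex=6.779, x_land=85.613, impact vy=-11.533
  bounce: vy ← 0.85·11.533 = 9.803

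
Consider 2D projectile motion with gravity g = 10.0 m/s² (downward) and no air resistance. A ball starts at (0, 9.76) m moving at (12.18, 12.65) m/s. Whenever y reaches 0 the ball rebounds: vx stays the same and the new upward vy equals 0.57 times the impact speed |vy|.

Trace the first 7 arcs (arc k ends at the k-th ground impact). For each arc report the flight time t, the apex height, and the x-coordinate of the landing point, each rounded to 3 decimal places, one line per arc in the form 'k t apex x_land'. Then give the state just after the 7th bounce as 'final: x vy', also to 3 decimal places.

Arc 1: start y=9.760, vy=12.650 → t=3.150, apex=17.761, x_land=38.364, impact vy=-18.847
  bounce: vy ← 0.57·18.847 = 10.743
Arc 2: start y=0.000, vy=10.743 → t=2.149, apex=5.771, x_land=64.534, impact vy=-10.743
  bounce: vy ← 0.57·10.743 = 6.124
Arc 3: start y=0.000, vy=6.124 → t=1.225, apex=1.875, x_land=79.451, impact vy=-6.124
  bounce: vy ← 0.57·6.124 = 3.490
Arc 4: start y=0.000, vy=3.490 → t=0.698, apex=0.609, x_land=87.953, impact vy=-3.490
  bounce: vy ← 0.57·3.490 = 1.990
Arc 5: start y=0.000, vy=1.990 → t=0.398, apex=0.198, x_land=92.800, impact vy=-1.990
  bounce: vy ← 0.57·1.990 = 1.134
Arc 6: start y=0.000, vy=1.134 → t=0.227, apex=0.064, x_land=95.562, impact vy=-1.134
  bounce: vy ← 0.57·1.134 = 0.646
Arc 7: start y=0.000, vy=0.646 → t=0.129, apex=0.021, x_land=97.137, impact vy=-0.646
  bounce: vy ← 0.57·0.646 = 0.368

1 3.150 17.761 38.364
2 2.149 5.771 64.534
3 1.225 1.875 79.451
4 0.698 0.609 87.953
5 0.398 0.198 92.800
6 0.227 0.064 95.562
7 0.129 0.021 97.137
final: 97.137 0.368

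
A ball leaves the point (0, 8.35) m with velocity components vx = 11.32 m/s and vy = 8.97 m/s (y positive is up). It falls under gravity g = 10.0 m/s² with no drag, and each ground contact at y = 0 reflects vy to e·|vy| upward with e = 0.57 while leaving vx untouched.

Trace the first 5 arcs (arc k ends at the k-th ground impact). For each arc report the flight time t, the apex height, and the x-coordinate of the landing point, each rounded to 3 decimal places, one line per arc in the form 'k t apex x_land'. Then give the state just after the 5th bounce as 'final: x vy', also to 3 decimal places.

1 2.470 12.373 27.961
2 1.793 4.020 48.262
3 1.022 1.306 59.833
4 0.583 0.424 66.429
5 0.332 0.138 70.188
final: 70.188 0.947

Arc 1: start y=8.350, vy=8.970 → t=2.470, apex=12.373, x_land=27.961, impact vy=-15.731
  bounce: vy ← 0.57·15.731 = 8.967
Arc 2: start y=0.000, vy=8.967 → t=1.793, apex=4.020, x_land=48.262, impact vy=-8.967
  bounce: vy ← 0.57·8.967 = 5.111
Arc 3: start y=0.000, vy=5.111 → t=1.022, apex=1.306, x_land=59.833, impact vy=-5.111
  bounce: vy ← 0.57·5.111 = 2.913
Arc 4: start y=0.000, vy=2.913 → t=0.583, apex=0.424, x_land=66.429, impact vy=-2.913
  bounce: vy ← 0.57·2.913 = 1.661
Arc 5: start y=0.000, vy=1.661 → t=0.332, apex=0.138, x_land=70.188, impact vy=-1.661
  bounce: vy ← 0.57·1.661 = 0.947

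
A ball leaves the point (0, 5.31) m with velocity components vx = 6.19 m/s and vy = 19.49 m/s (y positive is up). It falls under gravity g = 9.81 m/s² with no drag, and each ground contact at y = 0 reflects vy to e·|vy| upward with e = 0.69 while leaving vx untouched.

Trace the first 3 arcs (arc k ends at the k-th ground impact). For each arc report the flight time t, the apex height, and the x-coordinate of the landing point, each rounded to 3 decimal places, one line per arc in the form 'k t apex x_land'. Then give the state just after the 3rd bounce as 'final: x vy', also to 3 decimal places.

1 4.229 24.671 26.180
2 3.095 11.746 45.338
3 2.136 5.592 58.557
final: 58.557 7.228

Arc 1: start y=5.310, vy=19.490 → t=4.229, apex=24.671, x_land=26.180, impact vy=-22.001
  bounce: vy ← 0.69·22.001 = 15.181
Arc 2: start y=0.000, vy=15.181 → t=3.095, apex=11.746, x_land=45.338, impact vy=-15.181
  bounce: vy ← 0.69·15.181 = 10.475
Arc 3: start y=0.000, vy=10.475 → t=2.136, apex=5.592, x_land=58.557, impact vy=-10.475
  bounce: vy ← 0.69·10.475 = 7.228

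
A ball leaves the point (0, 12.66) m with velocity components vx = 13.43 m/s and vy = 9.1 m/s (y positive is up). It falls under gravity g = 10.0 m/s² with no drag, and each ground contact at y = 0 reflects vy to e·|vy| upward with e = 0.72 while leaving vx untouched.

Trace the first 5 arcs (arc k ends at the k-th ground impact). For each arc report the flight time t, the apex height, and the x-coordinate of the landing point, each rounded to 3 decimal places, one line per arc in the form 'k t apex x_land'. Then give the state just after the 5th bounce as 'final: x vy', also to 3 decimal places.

Arc 1: start y=12.660, vy=9.100 → t=2.743, apex=16.800, x_land=36.839, impact vy=-18.331
  bounce: vy ← 0.72·18.331 = 13.198
Arc 2: start y=0.000, vy=13.198 → t=2.640, apex=8.709, x_land=72.289, impact vy=-13.198
  bounce: vy ← 0.72·13.198 = 9.503
Arc 3: start y=0.000, vy=9.503 → t=1.901, apex=4.515, x_land=97.813, impact vy=-9.503
  bounce: vy ← 0.72·9.503 = 6.842
Arc 4: start y=0.000, vy=6.842 → t=1.368, apex=2.341, x_land=116.190, impact vy=-6.842
  bounce: vy ← 0.72·6.842 = 4.926
Arc 5: start y=0.000, vy=4.926 → t=0.985, apex=1.213, x_land=129.422, impact vy=-4.926
  bounce: vy ← 0.72·4.926 = 3.547

1 2.743 16.800 36.839
2 2.640 8.709 72.289
3 1.901 4.515 97.813
4 1.368 2.341 116.190
5 0.985 1.213 129.422
final: 129.422 3.547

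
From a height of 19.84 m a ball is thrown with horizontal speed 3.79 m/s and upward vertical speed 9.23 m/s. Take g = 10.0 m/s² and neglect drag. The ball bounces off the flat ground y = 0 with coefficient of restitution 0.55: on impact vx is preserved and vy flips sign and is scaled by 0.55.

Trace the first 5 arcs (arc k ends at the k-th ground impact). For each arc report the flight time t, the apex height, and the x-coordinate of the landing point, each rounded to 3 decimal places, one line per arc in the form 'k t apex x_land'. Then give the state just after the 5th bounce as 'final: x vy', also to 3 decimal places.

Arc 1: start y=19.840, vy=9.230 → t=3.118, apex=24.100, x_land=11.819, impact vy=-21.954
  bounce: vy ← 0.55·21.954 = 12.075
Arc 2: start y=0.000, vy=12.075 → t=2.415, apex=7.290, x_land=20.972, impact vy=-12.075
  bounce: vy ← 0.55·12.075 = 6.641
Arc 3: start y=0.000, vy=6.641 → t=1.328, apex=2.205, x_land=26.006, impact vy=-6.641
  bounce: vy ← 0.55·6.641 = 3.653
Arc 4: start y=0.000, vy=3.653 → t=0.731, apex=0.667, x_land=28.774, impact vy=-3.653
  bounce: vy ← 0.55·3.653 = 2.009
Arc 5: start y=0.000, vy=2.009 → t=0.402, apex=0.202, x_land=30.297, impact vy=-2.009
  bounce: vy ← 0.55·2.009 = 1.105

1 3.118 24.100 11.819
2 2.415 7.290 20.972
3 1.328 2.205 26.006
4 0.731 0.667 28.774
5 0.402 0.202 30.297
final: 30.297 1.105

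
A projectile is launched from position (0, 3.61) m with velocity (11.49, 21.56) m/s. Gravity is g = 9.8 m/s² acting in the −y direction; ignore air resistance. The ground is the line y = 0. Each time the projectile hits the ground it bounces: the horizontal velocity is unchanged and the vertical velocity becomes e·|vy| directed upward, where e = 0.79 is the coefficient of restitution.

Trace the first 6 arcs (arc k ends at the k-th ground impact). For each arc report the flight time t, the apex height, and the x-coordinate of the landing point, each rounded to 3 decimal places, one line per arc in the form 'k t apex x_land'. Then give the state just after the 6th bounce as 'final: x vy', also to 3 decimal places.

1 4.562 27.326 52.412
2 3.731 17.054 95.283
3 2.948 10.643 129.151
4 2.329 6.643 155.907
5 1.840 4.146 177.045
6 1.453 2.587 193.743
final: 193.743 5.626

Arc 1: start y=3.610, vy=21.560 → t=4.562, apex=27.326, x_land=52.412, impact vy=-23.143
  bounce: vy ← 0.79·23.143 = 18.283
Arc 2: start y=0.000, vy=18.283 → t=3.731, apex=17.054, x_land=95.283, impact vy=-18.283
  bounce: vy ← 0.79·18.283 = 14.443
Arc 3: start y=0.000, vy=14.443 → t=2.948, apex=10.643, x_land=129.151, impact vy=-14.443
  bounce: vy ← 0.79·14.443 = 11.410
Arc 4: start y=0.000, vy=11.410 → t=2.329, apex=6.643, x_land=155.907, impact vy=-11.410
  bounce: vy ← 0.79·11.410 = 9.014
Arc 5: start y=0.000, vy=9.014 → t=1.840, apex=4.146, x_land=177.045, impact vy=-9.014
  bounce: vy ← 0.79·9.014 = 7.121
Arc 6: start y=0.000, vy=7.121 → t=1.453, apex=2.587, x_land=193.743, impact vy=-7.121
  bounce: vy ← 0.79·7.121 = 5.626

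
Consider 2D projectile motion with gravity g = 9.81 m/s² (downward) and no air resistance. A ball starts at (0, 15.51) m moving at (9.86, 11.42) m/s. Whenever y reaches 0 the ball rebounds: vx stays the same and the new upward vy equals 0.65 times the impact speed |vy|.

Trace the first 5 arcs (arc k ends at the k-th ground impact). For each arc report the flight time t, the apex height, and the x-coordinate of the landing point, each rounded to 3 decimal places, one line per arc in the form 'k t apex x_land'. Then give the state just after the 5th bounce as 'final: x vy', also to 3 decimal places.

Arc 1: start y=15.510, vy=11.420 → t=3.290, apex=22.157, x_land=32.434, impact vy=-20.850
  bounce: vy ← 0.65·20.850 = 13.553
Arc 2: start y=0.000, vy=13.553 → t=2.763, apex=9.361, x_land=59.678, impact vy=-13.553
  bounce: vy ← 0.65·13.553 = 8.809
Arc 3: start y=0.000, vy=8.809 → t=1.796, apex=3.955, x_land=77.386, impact vy=-8.809
  bounce: vy ← 0.65·8.809 = 5.726
Arc 4: start y=0.000, vy=5.726 → t=1.167, apex=1.671, x_land=88.896, impact vy=-5.726
  bounce: vy ← 0.65·5.726 = 3.722
Arc 5: start y=0.000, vy=3.722 → t=0.759, apex=0.706, x_land=96.378, impact vy=-3.722
  bounce: vy ← 0.65·3.722 = 2.419

1 3.290 22.157 32.434
2 2.763 9.361 59.678
3 1.796 3.955 77.386
4 1.167 1.671 88.896
5 0.759 0.706 96.378
final: 96.378 2.419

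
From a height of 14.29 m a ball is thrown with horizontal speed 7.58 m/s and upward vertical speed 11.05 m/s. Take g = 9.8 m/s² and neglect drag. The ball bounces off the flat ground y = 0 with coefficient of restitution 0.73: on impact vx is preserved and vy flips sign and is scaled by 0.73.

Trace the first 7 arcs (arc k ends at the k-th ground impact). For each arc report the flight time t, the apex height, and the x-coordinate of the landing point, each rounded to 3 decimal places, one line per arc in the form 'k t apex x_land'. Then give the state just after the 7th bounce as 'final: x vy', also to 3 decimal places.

1 3.174 20.520 24.058
2 2.988 10.935 46.705
3 2.181 5.827 63.238
4 1.592 3.105 75.306
5 1.162 1.655 84.116
6 0.848 0.882 90.548
7 0.619 0.470 95.242
final: 95.242 2.216

Arc 1: start y=14.290, vy=11.050 → t=3.174, apex=20.520, x_land=24.058, impact vy=-20.055
  bounce: vy ← 0.73·20.055 = 14.640
Arc 2: start y=0.000, vy=14.640 → t=2.988, apex=10.935, x_land=46.705, impact vy=-14.640
  bounce: vy ← 0.73·14.640 = 10.687
Arc 3: start y=0.000, vy=10.687 → t=2.181, apex=5.827, x_land=63.238, impact vy=-10.687
  bounce: vy ← 0.73·10.687 = 7.802
Arc 4: start y=0.000, vy=7.802 → t=1.592, apex=3.105, x_land=75.306, impact vy=-7.802
  bounce: vy ← 0.73·7.802 = 5.695
Arc 5: start y=0.000, vy=5.695 → t=1.162, apex=1.655, x_land=84.116, impact vy=-5.695
  bounce: vy ← 0.73·5.695 = 4.157
Arc 6: start y=0.000, vy=4.157 → t=0.848, apex=0.882, x_land=90.548, impact vy=-4.157
  bounce: vy ← 0.73·4.157 = 3.035
Arc 7: start y=0.000, vy=3.035 → t=0.619, apex=0.470, x_land=95.242, impact vy=-3.035
  bounce: vy ← 0.73·3.035 = 2.216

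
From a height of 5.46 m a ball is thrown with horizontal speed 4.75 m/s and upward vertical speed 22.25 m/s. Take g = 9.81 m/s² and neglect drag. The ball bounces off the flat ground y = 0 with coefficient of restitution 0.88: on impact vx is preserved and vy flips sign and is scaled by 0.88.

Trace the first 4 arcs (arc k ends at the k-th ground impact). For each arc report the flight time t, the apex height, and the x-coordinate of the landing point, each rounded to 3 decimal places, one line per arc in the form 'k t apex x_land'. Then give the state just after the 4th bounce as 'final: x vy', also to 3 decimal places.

1 4.770 30.693 22.655
2 4.403 23.768 43.568
3 3.874 18.406 61.971
4 3.409 14.254 78.165
final: 78.165 14.716

Arc 1: start y=5.460, vy=22.250 → t=4.770, apex=30.693, x_land=22.655, impact vy=-24.540
  bounce: vy ← 0.88·24.540 = 21.595
Arc 2: start y=0.000, vy=21.595 → t=4.403, apex=23.768, x_land=43.568, impact vy=-21.595
  bounce: vy ← 0.88·21.595 = 19.003
Arc 3: start y=0.000, vy=19.003 → t=3.874, apex=18.406, x_land=61.971, impact vy=-19.003
  bounce: vy ← 0.88·19.003 = 16.723
Arc 4: start y=0.000, vy=16.723 → t=3.409, apex=14.254, x_land=78.165, impact vy=-16.723
  bounce: vy ← 0.88·16.723 = 14.716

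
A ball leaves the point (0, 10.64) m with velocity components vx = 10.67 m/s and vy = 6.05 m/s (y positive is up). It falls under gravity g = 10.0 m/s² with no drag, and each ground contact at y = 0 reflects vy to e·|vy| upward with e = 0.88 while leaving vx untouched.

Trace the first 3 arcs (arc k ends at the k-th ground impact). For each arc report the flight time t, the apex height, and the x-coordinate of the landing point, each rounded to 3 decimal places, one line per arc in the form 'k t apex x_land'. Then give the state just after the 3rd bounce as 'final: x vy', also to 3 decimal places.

1 2.184 12.470 23.306
2 2.779 9.657 52.963
3 2.446 7.478 79.061
final: 79.061 10.762

Arc 1: start y=10.640, vy=6.050 → t=2.184, apex=12.470, x_land=23.306, impact vy=-15.792
  bounce: vy ← 0.88·15.792 = 13.897
Arc 2: start y=0.000, vy=13.897 → t=2.779, apex=9.657, x_land=52.963, impact vy=-13.897
  bounce: vy ← 0.88·13.897 = 12.230
Arc 3: start y=0.000, vy=12.230 → t=2.446, apex=7.478, x_land=79.061, impact vy=-12.230
  bounce: vy ← 0.88·12.230 = 10.762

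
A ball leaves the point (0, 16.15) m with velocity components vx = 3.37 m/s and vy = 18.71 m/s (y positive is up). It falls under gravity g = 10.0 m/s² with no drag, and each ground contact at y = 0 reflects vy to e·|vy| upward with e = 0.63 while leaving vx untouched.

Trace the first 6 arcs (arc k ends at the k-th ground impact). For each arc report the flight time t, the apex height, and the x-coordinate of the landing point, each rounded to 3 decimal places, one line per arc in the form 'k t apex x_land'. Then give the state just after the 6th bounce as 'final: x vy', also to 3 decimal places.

1 4.465 33.653 15.048
2 3.269 13.357 26.064
3 2.059 5.301 33.004
4 1.297 2.104 37.377
5 0.817 0.835 40.131
6 0.515 0.331 41.867
final: 41.867 1.622

Arc 1: start y=16.150, vy=18.710 → t=4.465, apex=33.653, x_land=15.048, impact vy=-25.943
  bounce: vy ← 0.63·25.943 = 16.344
Arc 2: start y=0.000, vy=16.344 → t=3.269, apex=13.357, x_land=26.064, impact vy=-16.344
  bounce: vy ← 0.63·16.344 = 10.297
Arc 3: start y=0.000, vy=10.297 → t=2.059, apex=5.301, x_land=33.004, impact vy=-10.297
  bounce: vy ← 0.63·10.297 = 6.487
Arc 4: start y=0.000, vy=6.487 → t=1.297, apex=2.104, x_land=37.377, impact vy=-6.487
  bounce: vy ← 0.63·6.487 = 4.087
Arc 5: start y=0.000, vy=4.087 → t=0.817, apex=0.835, x_land=40.131, impact vy=-4.087
  bounce: vy ← 0.63·4.087 = 2.575
Arc 6: start y=0.000, vy=2.575 → t=0.515, apex=0.331, x_land=41.867, impact vy=-2.575
  bounce: vy ← 0.63·2.575 = 1.622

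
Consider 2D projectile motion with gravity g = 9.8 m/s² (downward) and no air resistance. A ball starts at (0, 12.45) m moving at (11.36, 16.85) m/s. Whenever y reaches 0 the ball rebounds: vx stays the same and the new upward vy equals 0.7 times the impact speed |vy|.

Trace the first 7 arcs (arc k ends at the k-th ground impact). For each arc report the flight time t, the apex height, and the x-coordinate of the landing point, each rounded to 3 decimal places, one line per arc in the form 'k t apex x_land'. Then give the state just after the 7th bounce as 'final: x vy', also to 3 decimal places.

1 4.064 26.936 46.167
2 3.282 13.199 83.455
3 2.298 6.467 109.557
4 1.608 3.169 127.828
5 1.126 1.553 140.618
6 0.788 0.761 149.571
7 0.552 0.373 155.838
final: 155.838 1.892

Arc 1: start y=12.450, vy=16.850 → t=4.064, apex=26.936, x_land=46.167, impact vy=-22.977
  bounce: vy ← 0.7·22.977 = 16.084
Arc 2: start y=0.000, vy=16.084 → t=3.282, apex=13.199, x_land=83.455, impact vy=-16.084
  bounce: vy ← 0.7·16.084 = 11.259
Arc 3: start y=0.000, vy=11.259 → t=2.298, apex=6.467, x_land=109.557, impact vy=-11.259
  bounce: vy ← 0.7·11.259 = 7.881
Arc 4: start y=0.000, vy=7.881 → t=1.608, apex=3.169, x_land=127.828, impact vy=-7.881
  bounce: vy ← 0.7·7.881 = 5.517
Arc 5: start y=0.000, vy=5.517 → t=1.126, apex=1.553, x_land=140.618, impact vy=-5.517
  bounce: vy ← 0.7·5.517 = 3.862
Arc 6: start y=0.000, vy=3.862 → t=0.788, apex=0.761, x_land=149.571, impact vy=-3.862
  bounce: vy ← 0.7·3.862 = 2.703
Arc 7: start y=0.000, vy=2.703 → t=0.552, apex=0.373, x_land=155.838, impact vy=-2.703
  bounce: vy ← 0.7·2.703 = 1.892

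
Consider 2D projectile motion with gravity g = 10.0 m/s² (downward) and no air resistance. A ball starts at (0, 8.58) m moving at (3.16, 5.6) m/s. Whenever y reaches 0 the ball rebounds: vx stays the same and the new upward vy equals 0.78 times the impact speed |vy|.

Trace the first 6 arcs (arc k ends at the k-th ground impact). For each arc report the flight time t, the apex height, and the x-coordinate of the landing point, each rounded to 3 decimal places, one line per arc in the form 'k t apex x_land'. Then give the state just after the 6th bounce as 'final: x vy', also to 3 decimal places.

1 1.985 10.148 6.271
2 2.222 6.174 13.294
3 1.734 3.756 18.772
4 1.352 2.285 23.045
5 1.055 1.390 26.378
6 0.823 0.846 28.977
final: 28.977 3.208

Arc 1: start y=8.580, vy=5.600 → t=1.985, apex=10.148, x_land=6.271, impact vy=-14.246
  bounce: vy ← 0.78·14.246 = 11.112
Arc 2: start y=0.000, vy=11.112 → t=2.222, apex=6.174, x_land=13.294, impact vy=-11.112
  bounce: vy ← 0.78·11.112 = 8.668
Arc 3: start y=0.000, vy=8.668 → t=1.734, apex=3.756, x_land=18.772, impact vy=-8.668
  bounce: vy ← 0.78·8.668 = 6.761
Arc 4: start y=0.000, vy=6.761 → t=1.352, apex=2.285, x_land=23.045, impact vy=-6.761
  bounce: vy ← 0.78·6.761 = 5.273
Arc 5: start y=0.000, vy=5.273 → t=1.055, apex=1.390, x_land=26.378, impact vy=-5.273
  bounce: vy ← 0.78·5.273 = 4.113
Arc 6: start y=0.000, vy=4.113 → t=0.823, apex=0.846, x_land=28.977, impact vy=-4.113
  bounce: vy ← 0.78·4.113 = 3.208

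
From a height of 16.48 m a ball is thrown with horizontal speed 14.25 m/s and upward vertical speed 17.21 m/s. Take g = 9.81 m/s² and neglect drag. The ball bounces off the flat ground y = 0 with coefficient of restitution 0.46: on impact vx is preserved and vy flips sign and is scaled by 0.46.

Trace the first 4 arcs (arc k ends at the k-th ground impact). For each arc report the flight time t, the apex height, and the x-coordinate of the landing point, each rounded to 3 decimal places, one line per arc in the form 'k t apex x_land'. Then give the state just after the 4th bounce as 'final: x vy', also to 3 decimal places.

1 4.292 31.576 61.155
2 2.334 6.681 94.418
3 1.074 1.414 109.719
4 0.494 0.299 116.757
final: 116.757 1.114

Arc 1: start y=16.480, vy=17.210 → t=4.292, apex=31.576, x_land=61.155, impact vy=-24.890
  bounce: vy ← 0.46·24.890 = 11.449
Arc 2: start y=0.000, vy=11.449 → t=2.334, apex=6.681, x_land=94.418, impact vy=-11.449
  bounce: vy ← 0.46·11.449 = 5.267
Arc 3: start y=0.000, vy=5.267 → t=1.074, apex=1.414, x_land=109.719, impact vy=-5.267
  bounce: vy ← 0.46·5.267 = 2.423
Arc 4: start y=0.000, vy=2.423 → t=0.494, apex=0.299, x_land=116.757, impact vy=-2.423
  bounce: vy ← 0.46·2.423 = 1.114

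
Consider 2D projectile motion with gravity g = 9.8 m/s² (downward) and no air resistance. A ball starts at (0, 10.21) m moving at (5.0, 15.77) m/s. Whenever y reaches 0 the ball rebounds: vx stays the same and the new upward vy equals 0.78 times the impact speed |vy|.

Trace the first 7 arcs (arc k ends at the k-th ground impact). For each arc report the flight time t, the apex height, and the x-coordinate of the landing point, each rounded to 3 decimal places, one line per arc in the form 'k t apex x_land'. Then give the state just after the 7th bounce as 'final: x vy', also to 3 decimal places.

Arc 1: start y=10.210, vy=15.770 → t=3.771, apex=22.898, x_land=18.855, impact vy=-21.185
  bounce: vy ← 0.78·21.185 = 16.524
Arc 2: start y=0.000, vy=16.524 → t=3.372, apex=13.931, x_land=35.716, impact vy=-16.524
  bounce: vy ← 0.78·16.524 = 12.889
Arc 3: start y=0.000, vy=12.889 → t=2.630, apex=8.476, x_land=48.868, impact vy=-12.889
  bounce: vy ← 0.78·12.889 = 10.053
Arc 4: start y=0.000, vy=10.053 → t=2.052, apex=5.157, x_land=59.127, impact vy=-10.053
  bounce: vy ← 0.78·10.053 = 7.842
Arc 5: start y=0.000, vy=7.842 → t=1.600, apex=3.137, x_land=67.129, impact vy=-7.842
  bounce: vy ← 0.78·7.842 = 6.117
Arc 6: start y=0.000, vy=6.117 → t=1.248, apex=1.909, x_land=73.370, impact vy=-6.117
  bounce: vy ← 0.78·6.117 = 4.771
Arc 7: start y=0.000, vy=4.771 → t=0.974, apex=1.161, x_land=78.238, impact vy=-4.771
  bounce: vy ← 0.78·4.771 = 3.721

1 3.771 22.898 18.855
2 3.372 13.931 35.716
3 2.630 8.476 48.868
4 2.052 5.157 59.127
5 1.600 3.137 67.129
6 1.248 1.909 73.370
7 0.974 1.161 78.238
final: 78.238 3.721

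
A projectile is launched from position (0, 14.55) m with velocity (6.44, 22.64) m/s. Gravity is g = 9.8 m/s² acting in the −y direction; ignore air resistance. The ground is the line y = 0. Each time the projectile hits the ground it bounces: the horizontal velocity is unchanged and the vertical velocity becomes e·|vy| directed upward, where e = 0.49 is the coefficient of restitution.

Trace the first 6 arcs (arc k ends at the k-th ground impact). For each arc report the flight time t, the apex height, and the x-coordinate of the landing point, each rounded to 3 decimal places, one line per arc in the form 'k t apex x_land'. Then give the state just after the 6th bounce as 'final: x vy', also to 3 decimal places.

1 5.192 40.702 33.438
2 2.824 9.772 51.628
3 1.384 2.346 60.541
4 0.678 0.563 64.908
5 0.332 0.135 67.048
6 0.163 0.032 68.096
final: 68.096 0.391

Arc 1: start y=14.550, vy=22.640 → t=5.192, apex=40.702, x_land=33.438, impact vy=-28.244
  bounce: vy ← 0.49·28.244 = 13.840
Arc 2: start y=0.000, vy=13.840 → t=2.824, apex=9.772, x_land=51.628, impact vy=-13.840
  bounce: vy ← 0.49·13.840 = 6.781
Arc 3: start y=0.000, vy=6.781 → t=1.384, apex=2.346, x_land=60.541, impact vy=-6.781
  bounce: vy ← 0.49·6.781 = 3.323
Arc 4: start y=0.000, vy=3.323 → t=0.678, apex=0.563, x_land=64.908, impact vy=-3.323
  bounce: vy ← 0.49·3.323 = 1.628
Arc 5: start y=0.000, vy=1.628 → t=0.332, apex=0.135, x_land=67.048, impact vy=-1.628
  bounce: vy ← 0.49·1.628 = 0.798
Arc 6: start y=0.000, vy=0.798 → t=0.163, apex=0.032, x_land=68.096, impact vy=-0.798
  bounce: vy ← 0.49·0.798 = 0.391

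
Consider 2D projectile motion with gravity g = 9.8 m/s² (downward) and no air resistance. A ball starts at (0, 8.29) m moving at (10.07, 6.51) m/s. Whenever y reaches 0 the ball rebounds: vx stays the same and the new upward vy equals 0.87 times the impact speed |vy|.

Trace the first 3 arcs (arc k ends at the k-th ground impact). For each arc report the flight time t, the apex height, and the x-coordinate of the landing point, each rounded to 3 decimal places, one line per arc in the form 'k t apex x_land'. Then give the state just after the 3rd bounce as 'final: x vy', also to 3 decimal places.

1 2.125 10.452 21.397
2 2.541 7.911 46.988
3 2.211 5.988 69.252
final: 69.252 9.425

Arc 1: start y=8.290, vy=6.510 → t=2.125, apex=10.452, x_land=21.397, impact vy=-14.313
  bounce: vy ← 0.87·14.313 = 12.452
Arc 2: start y=0.000, vy=12.452 → t=2.541, apex=7.911, x_land=46.988, impact vy=-12.452
  bounce: vy ← 0.87·12.452 = 10.834
Arc 3: start y=0.000, vy=10.834 → t=2.211, apex=5.988, x_land=69.252, impact vy=-10.834
  bounce: vy ← 0.87·10.834 = 9.425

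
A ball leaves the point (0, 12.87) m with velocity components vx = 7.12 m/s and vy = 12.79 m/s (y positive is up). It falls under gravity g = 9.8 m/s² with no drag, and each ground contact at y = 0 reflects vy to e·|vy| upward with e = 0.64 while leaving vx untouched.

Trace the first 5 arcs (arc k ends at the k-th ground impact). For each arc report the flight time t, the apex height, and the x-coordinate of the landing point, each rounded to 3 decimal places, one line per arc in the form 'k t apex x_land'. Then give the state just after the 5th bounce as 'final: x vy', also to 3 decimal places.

Arc 1: start y=12.870, vy=12.790 → t=3.386, apex=21.216, x_land=24.108, impact vy=-20.392
  bounce: vy ← 0.64·20.392 = 13.051
Arc 2: start y=0.000, vy=13.051 → t=2.663, apex=8.690, x_land=43.072, impact vy=-13.051
  bounce: vy ← 0.64·13.051 = 8.353
Arc 3: start y=0.000, vy=8.353 → t=1.705, apex=3.559, x_land=55.208, impact vy=-8.353
  bounce: vy ← 0.64·8.353 = 5.346
Arc 4: start y=0.000, vy=5.346 → t=1.091, apex=1.458, x_land=62.976, impact vy=-5.346
  bounce: vy ← 0.64·5.346 = 3.421
Arc 5: start y=0.000, vy=3.421 → t=0.698, apex=0.597, x_land=67.947, impact vy=-3.421
  bounce: vy ← 0.64·3.421 = 2.190

1 3.386 21.216 24.108
2 2.663 8.690 43.072
3 1.705 3.559 55.208
4 1.091 1.458 62.976
5 0.698 0.597 67.947
final: 67.947 2.190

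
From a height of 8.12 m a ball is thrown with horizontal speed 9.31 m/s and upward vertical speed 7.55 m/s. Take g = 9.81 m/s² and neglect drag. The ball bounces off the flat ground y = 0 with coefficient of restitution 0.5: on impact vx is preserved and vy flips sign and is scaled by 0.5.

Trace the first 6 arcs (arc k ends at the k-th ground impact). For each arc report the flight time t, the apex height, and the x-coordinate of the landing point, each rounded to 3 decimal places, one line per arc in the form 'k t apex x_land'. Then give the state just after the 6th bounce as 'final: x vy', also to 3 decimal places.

Arc 1: start y=8.120, vy=7.550 → t=2.269, apex=11.025, x_land=21.123, impact vy=-14.708
  bounce: vy ← 0.5·14.708 = 7.354
Arc 2: start y=0.000, vy=7.354 → t=1.499, apex=2.756, x_land=35.081, impact vy=-7.354
  bounce: vy ← 0.5·7.354 = 3.677
Arc 3: start y=0.000, vy=3.677 → t=0.750, apex=0.689, x_land=42.060, impact vy=-3.677
  bounce: vy ← 0.5·3.677 = 1.838
Arc 4: start y=0.000, vy=1.838 → t=0.375, apex=0.172, x_land=45.550, impact vy=-1.838
  bounce: vy ← 0.5·1.838 = 0.919
Arc 5: start y=0.000, vy=0.919 → t=0.187, apex=0.043, x_land=47.295, impact vy=-0.919
  bounce: vy ← 0.5·0.919 = 0.460
Arc 6: start y=0.000, vy=0.460 → t=0.094, apex=0.011, x_land=48.167, impact vy=-0.460
  bounce: vy ← 0.5·0.460 = 0.230

1 2.269 11.025 21.123
2 1.499 2.756 35.081
3 0.750 0.689 42.060
4 0.375 0.172 45.550
5 0.187 0.043 47.295
6 0.094 0.011 48.167
final: 48.167 0.230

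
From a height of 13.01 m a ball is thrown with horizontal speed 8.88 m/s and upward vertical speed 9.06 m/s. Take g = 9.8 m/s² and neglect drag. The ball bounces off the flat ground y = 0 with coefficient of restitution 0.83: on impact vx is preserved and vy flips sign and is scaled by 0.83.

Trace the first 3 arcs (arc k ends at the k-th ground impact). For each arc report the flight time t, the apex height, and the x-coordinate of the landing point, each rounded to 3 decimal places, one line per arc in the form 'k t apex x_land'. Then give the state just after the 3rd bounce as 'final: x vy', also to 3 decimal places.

1 2.798 17.198 24.846
2 3.110 11.848 52.462
3 2.581 8.162 75.383
final: 75.383 10.498

Arc 1: start y=13.010, vy=9.060 → t=2.798, apex=17.198, x_land=24.846, impact vy=-18.360
  bounce: vy ← 0.83·18.360 = 15.239
Arc 2: start y=0.000, vy=15.239 → t=3.110, apex=11.848, x_land=52.462, impact vy=-15.239
  bounce: vy ← 0.83·15.239 = 12.648
Arc 3: start y=0.000, vy=12.648 → t=2.581, apex=8.162, x_land=75.383, impact vy=-12.648
  bounce: vy ← 0.83·12.648 = 10.498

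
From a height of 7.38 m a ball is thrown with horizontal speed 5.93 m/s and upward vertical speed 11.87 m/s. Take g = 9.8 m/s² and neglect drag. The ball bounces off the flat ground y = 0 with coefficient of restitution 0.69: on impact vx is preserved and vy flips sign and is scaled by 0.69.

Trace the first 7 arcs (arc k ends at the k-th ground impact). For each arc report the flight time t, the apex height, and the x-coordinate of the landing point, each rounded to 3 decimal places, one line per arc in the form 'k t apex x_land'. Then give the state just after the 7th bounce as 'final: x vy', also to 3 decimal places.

1 2.936 14.569 17.408
2 2.380 6.936 31.518
3 1.642 3.302 41.255
4 1.133 1.572 47.973
5 0.782 0.749 52.608
6 0.539 0.356 55.806
7 0.372 0.170 58.013
final: 58.013 1.258

Arc 1: start y=7.380, vy=11.870 → t=2.936, apex=14.569, x_land=17.408, impact vy=-16.898
  bounce: vy ← 0.69·16.898 = 11.660
Arc 2: start y=0.000, vy=11.660 → t=2.380, apex=6.936, x_land=31.518, impact vy=-11.660
  bounce: vy ← 0.69·11.660 = 8.045
Arc 3: start y=0.000, vy=8.045 → t=1.642, apex=3.302, x_land=41.255, impact vy=-8.045
  bounce: vy ← 0.69·8.045 = 5.551
Arc 4: start y=0.000, vy=5.551 → t=1.133, apex=1.572, x_land=47.973, impact vy=-5.551
  bounce: vy ← 0.69·5.551 = 3.830
Arc 5: start y=0.000, vy=3.830 → t=0.782, apex=0.749, x_land=52.608, impact vy=-3.830
  bounce: vy ← 0.69·3.830 = 2.643
Arc 6: start y=0.000, vy=2.643 → t=0.539, apex=0.356, x_land=55.806, impact vy=-2.643
  bounce: vy ← 0.69·2.643 = 1.824
Arc 7: start y=0.000, vy=1.824 → t=0.372, apex=0.170, x_land=58.013, impact vy=-1.824
  bounce: vy ← 0.69·1.824 = 1.258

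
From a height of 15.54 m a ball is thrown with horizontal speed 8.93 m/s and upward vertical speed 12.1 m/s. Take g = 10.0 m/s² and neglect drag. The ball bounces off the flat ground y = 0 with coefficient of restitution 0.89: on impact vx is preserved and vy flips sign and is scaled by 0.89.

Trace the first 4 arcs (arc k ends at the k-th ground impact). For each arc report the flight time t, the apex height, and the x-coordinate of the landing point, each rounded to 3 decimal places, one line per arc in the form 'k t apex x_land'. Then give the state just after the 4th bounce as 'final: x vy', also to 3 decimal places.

Arc 1: start y=15.540, vy=12.100 → t=3.348, apex=22.860, x_land=29.900, impact vy=-21.382
  bounce: vy ← 0.89·21.382 = 19.030
Arc 2: start y=0.000, vy=19.030 → t=3.806, apex=18.108, x_land=63.888, impact vy=-19.030
  bounce: vy ← 0.89·19.030 = 16.937
Arc 3: start y=0.000, vy=16.937 → t=3.387, apex=14.343, x_land=94.138, impact vy=-16.937
  bounce: vy ← 0.89·16.937 = 15.074
Arc 4: start y=0.000, vy=15.074 → t=3.015, apex=11.361, x_land=121.060, impact vy=-15.074
  bounce: vy ← 0.89·15.074 = 13.416

1 3.348 22.860 29.900
2 3.806 18.108 63.888
3 3.387 14.343 94.138
4 3.015 11.361 121.060
final: 121.060 13.416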